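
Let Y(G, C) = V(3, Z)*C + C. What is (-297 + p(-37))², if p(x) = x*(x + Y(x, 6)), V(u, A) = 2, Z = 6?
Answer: 164836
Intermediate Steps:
Y(G, C) = 3*C (Y(G, C) = 2*C + C = 3*C)
p(x) = x*(18 + x) (p(x) = x*(x + 3*6) = x*(x + 18) = x*(18 + x))
(-297 + p(-37))² = (-297 - 37*(18 - 37))² = (-297 - 37*(-19))² = (-297 + 703)² = 406² = 164836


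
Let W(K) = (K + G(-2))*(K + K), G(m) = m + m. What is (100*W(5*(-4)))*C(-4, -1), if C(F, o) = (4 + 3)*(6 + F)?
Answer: 1344000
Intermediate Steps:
G(m) = 2*m
C(F, o) = 42 + 7*F (C(F, o) = 7*(6 + F) = 42 + 7*F)
W(K) = 2*K*(-4 + K) (W(K) = (K + 2*(-2))*(K + K) = (K - 4)*(2*K) = (-4 + K)*(2*K) = 2*K*(-4 + K))
(100*W(5*(-4)))*C(-4, -1) = (100*(2*(5*(-4))*(-4 + 5*(-4))))*(42 + 7*(-4)) = (100*(2*(-20)*(-4 - 20)))*(42 - 28) = (100*(2*(-20)*(-24)))*14 = (100*960)*14 = 96000*14 = 1344000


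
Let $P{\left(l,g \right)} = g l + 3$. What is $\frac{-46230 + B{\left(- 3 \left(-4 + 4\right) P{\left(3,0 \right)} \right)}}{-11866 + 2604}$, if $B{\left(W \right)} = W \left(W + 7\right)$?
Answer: $\frac{23115}{4631} \approx 4.9914$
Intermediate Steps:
$P{\left(l,g \right)} = 3 + g l$
$B{\left(W \right)} = W \left(7 + W\right)$
$\frac{-46230 + B{\left(- 3 \left(-4 + 4\right) P{\left(3,0 \right)} \right)}}{-11866 + 2604} = \frac{-46230 + - 3 \left(-4 + 4\right) \left(3 + 0 \cdot 3\right) \left(7 + - 3 \left(-4 + 4\right) \left(3 + 0 \cdot 3\right)\right)}{-11866 + 2604} = \frac{-46230 + \left(-3\right) 0 \left(3 + 0\right) \left(7 + \left(-3\right) 0 \left(3 + 0\right)\right)}{-9262} = \left(-46230 + 0 \cdot 3 \left(7 + 0 \cdot 3\right)\right) \left(- \frac{1}{9262}\right) = \left(-46230 + 0 \left(7 + 0\right)\right) \left(- \frac{1}{9262}\right) = \left(-46230 + 0 \cdot 7\right) \left(- \frac{1}{9262}\right) = \left(-46230 + 0\right) \left(- \frac{1}{9262}\right) = \left(-46230\right) \left(- \frac{1}{9262}\right) = \frac{23115}{4631}$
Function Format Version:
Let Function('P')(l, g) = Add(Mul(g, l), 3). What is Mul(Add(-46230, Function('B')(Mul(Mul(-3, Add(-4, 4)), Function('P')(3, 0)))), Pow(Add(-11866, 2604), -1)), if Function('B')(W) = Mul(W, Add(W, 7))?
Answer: Rational(23115, 4631) ≈ 4.9914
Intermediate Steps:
Function('P')(l, g) = Add(3, Mul(g, l))
Function('B')(W) = Mul(W, Add(7, W))
Mul(Add(-46230, Function('B')(Mul(Mul(-3, Add(-4, 4)), Function('P')(3, 0)))), Pow(Add(-11866, 2604), -1)) = Mul(Add(-46230, Mul(Mul(Mul(-3, Add(-4, 4)), Add(3, Mul(0, 3))), Add(7, Mul(Mul(-3, Add(-4, 4)), Add(3, Mul(0, 3)))))), Pow(Add(-11866, 2604), -1)) = Mul(Add(-46230, Mul(Mul(Mul(-3, 0), Add(3, 0)), Add(7, Mul(Mul(-3, 0), Add(3, 0))))), Pow(-9262, -1)) = Mul(Add(-46230, Mul(Mul(0, 3), Add(7, Mul(0, 3)))), Rational(-1, 9262)) = Mul(Add(-46230, Mul(0, Add(7, 0))), Rational(-1, 9262)) = Mul(Add(-46230, Mul(0, 7)), Rational(-1, 9262)) = Mul(Add(-46230, 0), Rational(-1, 9262)) = Mul(-46230, Rational(-1, 9262)) = Rational(23115, 4631)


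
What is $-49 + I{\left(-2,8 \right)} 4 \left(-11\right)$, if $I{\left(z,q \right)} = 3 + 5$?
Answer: $-401$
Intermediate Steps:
$I{\left(z,q \right)} = 8$
$-49 + I{\left(-2,8 \right)} 4 \left(-11\right) = -49 + 8 \cdot 4 \left(-11\right) = -49 + 8 \left(-44\right) = -49 - 352 = -401$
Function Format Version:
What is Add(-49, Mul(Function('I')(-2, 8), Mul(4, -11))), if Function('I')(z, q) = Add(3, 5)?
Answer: -401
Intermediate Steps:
Function('I')(z, q) = 8
Add(-49, Mul(Function('I')(-2, 8), Mul(4, -11))) = Add(-49, Mul(8, Mul(4, -11))) = Add(-49, Mul(8, -44)) = Add(-49, -352) = -401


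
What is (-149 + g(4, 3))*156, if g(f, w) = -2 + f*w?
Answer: -21684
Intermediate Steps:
(-149 + g(4, 3))*156 = (-149 + (-2 + 4*3))*156 = (-149 + (-2 + 12))*156 = (-149 + 10)*156 = -139*156 = -21684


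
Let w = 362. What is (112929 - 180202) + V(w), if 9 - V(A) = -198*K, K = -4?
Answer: -68056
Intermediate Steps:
V(A) = -783 (V(A) = 9 - (-198)*(-4) = 9 - 1*792 = 9 - 792 = -783)
(112929 - 180202) + V(w) = (112929 - 180202) - 783 = -67273 - 783 = -68056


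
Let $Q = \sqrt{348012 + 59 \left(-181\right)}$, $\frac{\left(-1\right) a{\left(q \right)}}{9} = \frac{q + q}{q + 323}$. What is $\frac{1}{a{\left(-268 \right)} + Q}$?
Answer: $- \frac{265320}{997161349} + \frac{3025 \sqrt{337333}}{997161349} \approx 0.0014959$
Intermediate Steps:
$a{\left(q \right)} = - \frac{18 q}{323 + q}$ ($a{\left(q \right)} = - 9 \frac{q + q}{q + 323} = - 9 \frac{2 q}{323 + q} = - \frac{18 q}{323 + q}$)
$Q = \sqrt{337333}$ ($Q = \sqrt{348012 - 10679} = \sqrt{337333} \approx 580.8$)
$\frac{1}{a{\left(-268 \right)} + Q} = \frac{1}{\left(-18\right) \left(-268\right) \frac{1}{323 - 268} + \sqrt{337333}} = \frac{1}{\left(-18\right) \left(-268\right) \frac{1}{55} + \sqrt{337333}} = \frac{1}{\frac{4824}{55} + \sqrt{337333}}$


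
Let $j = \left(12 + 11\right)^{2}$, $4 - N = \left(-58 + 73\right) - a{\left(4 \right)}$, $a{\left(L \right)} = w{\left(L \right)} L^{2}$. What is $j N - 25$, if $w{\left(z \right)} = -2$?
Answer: $-22772$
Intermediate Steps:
$a{\left(L \right)} = - 2 L^{2}$
$N = -43$ ($N = 4 - \left(\left(-58 + 73\right) - - 2 \cdot 4^{2}\right) = 4 - \left(15 - \left(-2\right) 16\right) = 4 - \left(15 - -32\right) = 4 - \left(15 + 32\right) = 4 - 47 = -43$)
$j = 529$ ($j = 23^{2} = 529$)
$j N - 25 = 529 \left(-43\right) - 25 = -22747 - 25 = -22772$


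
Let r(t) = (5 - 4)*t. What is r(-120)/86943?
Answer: -40/28981 ≈ -0.0013802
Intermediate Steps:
r(t) = t (r(t) = 1*t = t)
r(-120)/86943 = -120/86943 = -120*1/86943 = -40/28981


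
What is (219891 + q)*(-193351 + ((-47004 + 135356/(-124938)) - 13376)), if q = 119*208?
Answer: -3877686842607431/62469 ≈ -6.2074e+10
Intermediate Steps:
q = 24752
(219891 + q)*(-193351 + ((-47004 + 135356/(-124938)) - 13376)) = (219891 + 24752)*(-193351 + ((-47004 + 135356/(-124938)) - 13376)) = 244643*(-193351 + ((-47004 + 135356*(-1/124938)) - 13376)) = 244643*(-193351 + ((-47004 - 67678/62469) - 13376)) = 244643*(-193351 + (-2936360554/62469 - 13376)) = 244643*(-193351 - 3771945898/62469) = 244643*(-15850389517/62469) = -3877686842607431/62469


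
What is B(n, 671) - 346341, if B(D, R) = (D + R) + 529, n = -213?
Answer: -345354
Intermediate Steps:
B(D, R) = 529 + D + R
B(n, 671) - 346341 = (529 - 213 + 671) - 346341 = 987 - 346341 = -345354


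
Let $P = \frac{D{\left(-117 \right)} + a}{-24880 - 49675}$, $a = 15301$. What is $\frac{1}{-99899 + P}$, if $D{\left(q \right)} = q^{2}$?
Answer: $- \frac{1147}{114584599} \approx -1.001 \cdot 10^{-5}$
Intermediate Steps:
$P = - \frac{446}{1147}$ ($P = \frac{\left(-117\right)^{2} + 15301}{-24880 - 49675} = \frac{13689 + 15301}{-74555} = 28990 \left(- \frac{1}{74555}\right) = - \frac{446}{1147} \approx -0.38884$)
$\frac{1}{-99899 + P} = \frac{1}{-99899 - \frac{446}{1147}} = \frac{1}{- \frac{114584599}{1147}} = - \frac{1147}{114584599}$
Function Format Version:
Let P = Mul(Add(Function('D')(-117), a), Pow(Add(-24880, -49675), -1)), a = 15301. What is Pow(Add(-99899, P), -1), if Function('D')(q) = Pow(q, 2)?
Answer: Rational(-1147, 114584599) ≈ -1.0010e-5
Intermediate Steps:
P = Rational(-446, 1147) (P = Mul(Add(Pow(-117, 2), 15301), Pow(Add(-24880, -49675), -1)) = Mul(Add(13689, 15301), Pow(-74555, -1)) = Mul(28990, Rational(-1, 74555)) = Rational(-446, 1147) ≈ -0.38884)
Pow(Add(-99899, P), -1) = Pow(Add(-99899, Rational(-446, 1147)), -1) = Pow(Rational(-114584599, 1147), -1) = Rational(-1147, 114584599)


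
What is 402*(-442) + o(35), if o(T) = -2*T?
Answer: -177754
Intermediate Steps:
402*(-442) + o(35) = 402*(-442) - 2*35 = -177684 - 70 = -177754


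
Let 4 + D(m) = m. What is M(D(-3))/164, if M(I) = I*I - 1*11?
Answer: 19/82 ≈ 0.23171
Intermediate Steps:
D(m) = -4 + m
M(I) = -11 + I² (M(I) = I² - 11 = -11 + I²)
M(D(-3))/164 = (-11 + (-4 - 3)²)/164 = (-11 + (-7)²)*(1/164) = (-11 + 49)*(1/164) = 38*(1/164) = 19/82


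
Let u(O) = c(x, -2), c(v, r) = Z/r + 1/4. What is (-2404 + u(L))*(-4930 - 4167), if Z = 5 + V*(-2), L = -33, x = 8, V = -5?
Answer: 87740565/4 ≈ 2.1935e+7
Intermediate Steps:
Z = 15 (Z = 5 - 5*(-2) = 5 + 10 = 15)
c(v, r) = ¼ + 15/r (c(v, r) = 15/r + 1/4 = 15/r + 1*(¼) = 15/r + ¼ = ¼ + 15/r)
u(O) = -29/4 (u(O) = (¼)*(60 - 2)/(-2) = (¼)*(-½)*58 = -29/4)
(-2404 + u(L))*(-4930 - 4167) = (-2404 - 29/4)*(-4930 - 4167) = -9645/4*(-9097) = 87740565/4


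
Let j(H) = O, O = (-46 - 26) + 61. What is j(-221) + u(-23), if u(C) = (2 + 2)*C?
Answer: -103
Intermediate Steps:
O = -11 (O = -72 + 61 = -11)
j(H) = -11
u(C) = 4*C
j(-221) + u(-23) = -11 + 4*(-23) = -11 - 92 = -103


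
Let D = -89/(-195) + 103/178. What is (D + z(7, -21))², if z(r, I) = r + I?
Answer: 202511700169/1204784100 ≈ 168.09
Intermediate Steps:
D = 35927/34710 (D = -89*(-1/195) + 103*(1/178) = 89/195 + 103/178 = 35927/34710 ≈ 1.0351)
z(r, I) = I + r
(D + z(7, -21))² = (35927/34710 + (-21 + 7))² = (35927/34710 - 14)² = (-450013/34710)² = 202511700169/1204784100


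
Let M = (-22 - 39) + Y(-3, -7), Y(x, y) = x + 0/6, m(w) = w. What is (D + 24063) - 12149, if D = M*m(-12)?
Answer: 12682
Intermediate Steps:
Y(x, y) = x (Y(x, y) = x + 0*(⅙) = x + 0 = x)
M = -64 (M = (-22 - 39) - 3 = -61 - 3 = -64)
D = 768 (D = -64*(-12) = 768)
(D + 24063) - 12149 = (768 + 24063) - 12149 = 24831 - 12149 = 12682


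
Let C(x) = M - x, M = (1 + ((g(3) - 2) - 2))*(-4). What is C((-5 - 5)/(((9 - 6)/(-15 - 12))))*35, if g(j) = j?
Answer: -3150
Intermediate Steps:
M = 0 (M = (1 + ((3 - 2) - 2))*(-4) = (1 + (1 - 2))*(-4) = (1 - 1)*(-4) = 0*(-4) = 0)
C(x) = -x (C(x) = 0 - x = -x)
C((-5 - 5)/(((9 - 6)/(-15 - 12))))*35 = -(-5 - 5)/((9 - 6)/(-15 - 12))*35 = -(-10)/(3/(-27))*35 = -(-10)/(3*(-1/27))*35 = -(-10)/(-⅑)*35 = -(-10)*(-9)*35 = -1*90*35 = -90*35 = -3150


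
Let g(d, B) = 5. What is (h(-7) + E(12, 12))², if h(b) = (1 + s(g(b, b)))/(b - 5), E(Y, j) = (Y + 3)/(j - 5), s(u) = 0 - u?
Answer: 2704/441 ≈ 6.1315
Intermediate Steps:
s(u) = -u
E(Y, j) = (3 + Y)/(-5 + j)
h(b) = -4/(-5 + b) (h(b) = (1 - 1*5)/(b - 5) = (1 - 5)/(-5 + b) = -4/(-5 + b))
(h(-7) + E(12, 12))² = (-4/(-5 - 7) + (3 + 12)/(-5 + 12))² = (-4/(-12) + 15/7)² = (-4*(-1/12) + (⅐)*15)² = (⅓ + 15/7)² = (52/21)² = 2704/441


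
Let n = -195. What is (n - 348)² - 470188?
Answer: -175339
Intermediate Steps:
(n - 348)² - 470188 = (-195 - 348)² - 470188 = (-543)² - 470188 = 294849 - 470188 = -175339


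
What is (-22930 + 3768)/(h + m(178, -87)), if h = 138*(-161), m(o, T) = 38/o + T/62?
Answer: 105735916/122605489 ≈ 0.86241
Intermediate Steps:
m(o, T) = 38/o + T/62 (m(o, T) = 38/o + T*(1/62) = 38/o + T/62)
h = -22218
(-22930 + 3768)/(h + m(178, -87)) = (-22930 + 3768)/(-22218 + (38/178 + (1/62)*(-87))) = -19162/(-22218 + (38*(1/178) - 87/62)) = -19162/(-22218 + (19/89 - 87/62)) = -19162/(-22218 - 6565/5518) = -19162/(-122605489/5518) = -19162*(-5518/122605489) = 105735916/122605489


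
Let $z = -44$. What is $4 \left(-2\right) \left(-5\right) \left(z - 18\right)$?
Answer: $-2480$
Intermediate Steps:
$4 \left(-2\right) \left(-5\right) \left(z - 18\right) = 4 \left(-2\right) \left(-5\right) \left(-44 - 18\right) = \left(-8\right) \left(-5\right) \left(-62\right) = 40 \left(-62\right) = -2480$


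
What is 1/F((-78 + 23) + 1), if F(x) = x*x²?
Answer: -1/157464 ≈ -6.3507e-6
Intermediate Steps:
F(x) = x³
1/F((-78 + 23) + 1) = 1/(((-78 + 23) + 1)³) = 1/((-55 + 1)³) = 1/((-54)³) = 1/(-157464) = -1/157464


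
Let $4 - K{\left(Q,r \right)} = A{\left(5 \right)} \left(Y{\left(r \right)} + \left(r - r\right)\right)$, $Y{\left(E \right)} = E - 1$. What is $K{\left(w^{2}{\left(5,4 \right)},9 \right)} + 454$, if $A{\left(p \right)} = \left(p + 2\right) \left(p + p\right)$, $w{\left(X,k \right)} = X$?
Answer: $-102$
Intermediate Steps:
$Y{\left(E \right)} = -1 + E$
$A{\left(p \right)} = 2 p \left(2 + p\right)$ ($A{\left(p \right)} = \left(2 + p\right) 2 p = 2 p \left(2 + p\right)$)
$K{\left(Q,r \right)} = 74 - 70 r$ ($K{\left(Q,r \right)} = 4 - 2 \cdot 5 \left(2 + 5\right) \left(\left(-1 + r\right) + \left(r - r\right)\right) = 4 - 2 \cdot 5 \cdot 7 \left(\left(-1 + r\right) + 0\right) = 4 - 70 \left(-1 + r\right) = 4 - \left(-70 + 70 r\right) = 74 - 70 r$)
$K{\left(w^{2}{\left(5,4 \right)},9 \right)} + 454 = \left(74 - 630\right) + 454 = -556 + 454 = -102$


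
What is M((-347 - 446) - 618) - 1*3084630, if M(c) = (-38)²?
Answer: -3083186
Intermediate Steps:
M(c) = 1444
M((-347 - 446) - 618) - 1*3084630 = 1444 - 1*3084630 = 1444 - 3084630 = -3083186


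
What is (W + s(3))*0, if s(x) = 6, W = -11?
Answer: 0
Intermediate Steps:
(W + s(3))*0 = (-11 + 6)*0 = -5*0 = 0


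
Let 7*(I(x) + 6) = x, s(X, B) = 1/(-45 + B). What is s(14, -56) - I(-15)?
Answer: 5750/707 ≈ 8.1329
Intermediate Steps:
I(x) = -6 + x/7
s(14, -56) - I(-15) = 1/(-45 - 56) - (-6 + (⅐)*(-15)) = 1/(-101) - (-6 - 15/7) = -1/101 - 1*(-57/7) = -1/101 + 57/7 = 5750/707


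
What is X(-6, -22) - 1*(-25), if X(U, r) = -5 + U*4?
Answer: -4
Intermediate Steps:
X(U, r) = -5 + 4*U
X(-6, -22) - 1*(-25) = (-5 + 4*(-6)) - 1*(-25) = (-5 - 24) + 25 = -29 + 25 = -4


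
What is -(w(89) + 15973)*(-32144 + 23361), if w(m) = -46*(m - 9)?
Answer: 107969419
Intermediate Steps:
w(m) = 414 - 46*m (w(m) = -46*(-9 + m) = 414 - 46*m)
-(w(89) + 15973)*(-32144 + 23361) = -((414 - 46*89) + 15973)*(-32144 + 23361) = -((414 - 4094) + 15973)*(-8783) = -(-3680 + 15973)*(-8783) = -12293*(-8783) = -1*(-107969419) = 107969419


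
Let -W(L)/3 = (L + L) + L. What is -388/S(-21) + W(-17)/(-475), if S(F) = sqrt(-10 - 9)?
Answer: -153/475 + 388*I*sqrt(19)/19 ≈ -0.32211 + 89.013*I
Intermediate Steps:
W(L) = -9*L (W(L) = -3*((L + L) + L) = -3*(2*L + L) = -9*L)
S(F) = I*sqrt(19) (S(F) = sqrt(-19) = I*sqrt(19))
-388/S(-21) + W(-17)/(-475) = -388*(-I*sqrt(19)/19) - 9*(-17)/(-475) = -(-388)*I*sqrt(19)/19 + 153*(-1/475) = 388*I*sqrt(19)/19 - 153/475 = -153/475 + 388*I*sqrt(19)/19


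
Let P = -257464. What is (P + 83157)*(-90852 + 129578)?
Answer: -6750212882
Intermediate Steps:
(P + 83157)*(-90852 + 129578) = (-257464 + 83157)*(-90852 + 129578) = -174307*38726 = -6750212882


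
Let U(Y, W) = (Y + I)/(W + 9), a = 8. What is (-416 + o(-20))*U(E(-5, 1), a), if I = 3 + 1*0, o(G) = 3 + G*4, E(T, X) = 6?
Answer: -261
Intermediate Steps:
o(G) = 3 + 4*G
I = 3 (I = 3 + 0 = 3)
U(Y, W) = (3 + Y)/(9 + W) (U(Y, W) = (Y + 3)/(W + 9) = (3 + Y)/(9 + W))
(-416 + o(-20))*U(E(-5, 1), a) = (-416 + (3 + 4*(-20)))*((3 + 6)/(9 + 8)) = (-416 + (3 - 80))*(9/17) = (-416 - 77)*((1/17)*9) = -493*9/17 = -261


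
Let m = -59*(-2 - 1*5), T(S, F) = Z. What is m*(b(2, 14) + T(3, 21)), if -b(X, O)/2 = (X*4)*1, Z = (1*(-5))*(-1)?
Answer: -4543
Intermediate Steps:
Z = 5 (Z = -5*(-1) = 5)
T(S, F) = 5
b(X, O) = -8*X (b(X, O) = -2*X*4 = -2*4*X = -8*X)
m = 413 (m = -59*(-2 - 5) = -59*(-7) = 413)
m*(b(2, 14) + T(3, 21)) = 413*(-8*2 + 5) = 413*(-16 + 5) = 413*(-11) = -4543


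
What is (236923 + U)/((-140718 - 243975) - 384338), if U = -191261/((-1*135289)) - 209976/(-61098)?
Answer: -46629021788044/151350561741071 ≈ -0.30809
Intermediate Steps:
U = 954597801/196806841 (U = -191261/(-135289) - 209976*(-1/61098) = -191261*(-1/135289) + 34996/10183 = 27323/19327 + 34996/10183 = 954597801/196806841 ≈ 4.8504)
(236923 + U)/((-140718 - 243975) - 384338) = (236923 + 954597801/196806841)/((-140718 - 243975) - 384338) = 46629021788044/(196806841*(-384693 - 384338)) = (46629021788044/196806841)/(-769031) = (46629021788044/196806841)*(-1/769031) = -46629021788044/151350561741071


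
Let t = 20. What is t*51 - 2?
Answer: 1018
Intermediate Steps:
t*51 - 2 = 20*51 - 2 = 1020 - 2 = 1018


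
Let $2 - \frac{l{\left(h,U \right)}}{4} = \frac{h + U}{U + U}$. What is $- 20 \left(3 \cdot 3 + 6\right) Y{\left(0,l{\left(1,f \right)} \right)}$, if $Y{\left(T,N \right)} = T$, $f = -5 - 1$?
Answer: $0$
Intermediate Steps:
$f = -6$
$l{\left(h,U \right)} = 8 - \frac{2 \left(U + h\right)}{U}$ ($l{\left(h,U \right)} = 8 - 4 \frac{h + U}{U + U} = 8 - 4 \frac{U + h}{2 U} = 8 - \frac{2 \left(U + h\right)}{U}$)
$- 20 \left(3 \cdot 3 + 6\right) Y{\left(0,l{\left(1,f \right)} \right)} = - 20 \left(3 \cdot 3 + 6\right) 0 = - 20 \left(9 + 6\right) 0 = \left(-20\right) 15 \cdot 0 = \left(-300\right) 0 = 0$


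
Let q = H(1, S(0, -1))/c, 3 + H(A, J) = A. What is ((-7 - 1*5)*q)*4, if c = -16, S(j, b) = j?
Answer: -6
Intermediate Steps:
H(A, J) = -3 + A
q = ⅛ (q = (-3 + 1)/(-16) = -2*(-1/16) = ⅛ ≈ 0.12500)
((-7 - 1*5)*q)*4 = ((-7 - 1*5)*(⅛))*4 = ((-7 - 5)*(⅛))*4 = -12*⅛*4 = -3/2*4 = -6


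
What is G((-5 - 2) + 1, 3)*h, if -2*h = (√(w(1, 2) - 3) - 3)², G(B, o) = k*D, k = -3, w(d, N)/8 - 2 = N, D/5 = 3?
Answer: 855 - 135*√29 ≈ 128.00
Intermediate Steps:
D = 15 (D = 5*3 = 15)
w(d, N) = 16 + 8*N
G(B, o) = -45 (G(B, o) = -3*15 = -45)
h = -(-3 + √29)²/2 (h = -(√((16 + 8*2) - 3) - 3)²/2 = -(√((16 + 16) - 3) - 3)²/2 = -(√(32 - 3) - 3)²/2 = -(√29 - 3)²/2 = -(-3 + √29)²/2 ≈ -2.8445)
G((-5 - 2) + 1, 3)*h = -45*(-19 + 3*√29) = 855 - 135*√29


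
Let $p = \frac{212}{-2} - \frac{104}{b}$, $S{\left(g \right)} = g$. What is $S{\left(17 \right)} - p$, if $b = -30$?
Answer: $\frac{1793}{15} \approx 119.53$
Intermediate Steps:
$p = - \frac{1538}{15}$ ($p = \frac{212}{-2} - \frac{104}{-30} = 212 \left(- \frac{1}{2}\right) - - \frac{52}{15} = -106 + \frac{52}{15} = - \frac{1538}{15} \approx -102.53$)
$S{\left(17 \right)} - p = 17 - - \frac{1538}{15} = 17 + \frac{1538}{15} = \frac{1793}{15}$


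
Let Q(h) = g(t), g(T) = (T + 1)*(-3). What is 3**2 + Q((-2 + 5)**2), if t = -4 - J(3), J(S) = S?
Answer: 27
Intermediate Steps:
t = -7 (t = -4 - 1*3 = -4 - 3 = -7)
g(T) = -3 - 3*T (g(T) = (1 + T)*(-3) = -3 - 3*T)
Q(h) = 18 (Q(h) = -3 - 3*(-7) = -3 + 21 = 18)
3**2 + Q((-2 + 5)**2) = 3**2 + 18 = 9 + 18 = 27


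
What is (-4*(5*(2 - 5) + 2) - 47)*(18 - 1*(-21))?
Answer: 195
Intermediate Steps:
(-4*(5*(2 - 5) + 2) - 47)*(18 - 1*(-21)) = (-4*(5*(-3) + 2) - 47)*(18 + 21) = (-4*(-15 + 2) - 47)*39 = (-4*(-13) - 47)*39 = (52 - 47)*39 = 5*39 = 195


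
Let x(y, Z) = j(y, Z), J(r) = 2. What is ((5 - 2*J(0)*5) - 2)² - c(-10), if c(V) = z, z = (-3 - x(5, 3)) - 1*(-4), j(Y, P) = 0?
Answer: 288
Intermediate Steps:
x(y, Z) = 0
z = 1 (z = (-3 - 1*0) - 1*(-4) = (-3 + 0) + 4 = -3 + 4 = 1)
c(V) = 1
((5 - 2*J(0)*5) - 2)² - c(-10) = ((5 - 4*5) - 2)² - 1*1 = ((5 - 2*10) - 2)² - 1 = ((5 - 20) - 2)² - 1 = (-15 - 2)² - 1 = (-17)² - 1 = 289 - 1 = 288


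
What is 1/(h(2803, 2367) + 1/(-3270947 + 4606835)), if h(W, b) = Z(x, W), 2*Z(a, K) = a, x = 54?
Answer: 1335888/36068977 ≈ 0.037037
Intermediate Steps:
Z(a, K) = a/2
h(W, b) = 27 (h(W, b) = (½)*54 = 27)
1/(h(2803, 2367) + 1/(-3270947 + 4606835)) = 1/(27 + 1/(-3270947 + 4606835)) = 1/(27 + 1/1335888) = 1/(36068977/1335888) = 1335888/36068977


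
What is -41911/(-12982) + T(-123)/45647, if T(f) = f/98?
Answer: 46870830520/14518439173 ≈ 3.2284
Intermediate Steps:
T(f) = f/98 (T(f) = f*(1/98) = f/98)
-41911/(-12982) + T(-123)/45647 = -41911/(-12982) + ((1/98)*(-123))/45647 = -41911*(-1/12982) - 123/98*1/45647 = 41911/12982 - 123/4473406 = 46870830520/14518439173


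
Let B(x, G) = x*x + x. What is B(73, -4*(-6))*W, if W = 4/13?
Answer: 21608/13 ≈ 1662.2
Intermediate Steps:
B(x, G) = x + x² (B(x, G) = x² + x = x + x²)
W = 4/13 (W = 4*(1/13) = 4/13 ≈ 0.30769)
B(73, -4*(-6))*W = (73*(1 + 73))*(4/13) = (73*74)*(4/13) = 5402*(4/13) = 21608/13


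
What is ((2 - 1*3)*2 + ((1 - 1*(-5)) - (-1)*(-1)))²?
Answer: 9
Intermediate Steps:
((2 - 1*3)*2 + ((1 - 1*(-5)) - (-1)*(-1)))² = ((2 - 3)*2 + ((1 + 5) - 1*1))² = (-1*2 + (6 - 1))² = (-2 + 5)² = 3² = 9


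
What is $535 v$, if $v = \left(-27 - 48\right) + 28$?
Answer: $-25145$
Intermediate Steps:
$v = -47$ ($v = \left(-27 - 48\right) + 28 = -75 + 28 = -47$)
$535 v = 535 \left(-47\right) = -25145$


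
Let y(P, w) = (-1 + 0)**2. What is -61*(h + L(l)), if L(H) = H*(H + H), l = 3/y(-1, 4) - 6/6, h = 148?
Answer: -9516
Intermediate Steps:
y(P, w) = 1 (y(P, w) = (-1)**2 = 1)
l = 2 (l = 3/1 - 6/6 = 3*1 - 6*1/6 = 3 - 1 = 2)
L(H) = 2*H**2 (L(H) = H*(2*H) = 2*H**2)
-61*(h + L(l)) = -61*(148 + 2*2**2) = -61*(148 + 2*4) = -61*(148 + 8) = -61*156 = -9516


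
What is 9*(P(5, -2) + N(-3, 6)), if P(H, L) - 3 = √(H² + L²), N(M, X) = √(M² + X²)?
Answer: 27 + 9*√29 + 27*√5 ≈ 135.84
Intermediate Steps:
P(H, L) = 3 + √(H² + L²)
9*(P(5, -2) + N(-3, 6)) = 9*((3 + √(5² + (-2)²)) + √((-3)² + 6²)) = 9*((3 + √(25 + 4)) + √(9 + 36)) = 9*((3 + √29) + √45) = 9*((3 + √29) + 3*√5) = 9*(3 + √29 + 3*√5) = 27 + 9*√29 + 27*√5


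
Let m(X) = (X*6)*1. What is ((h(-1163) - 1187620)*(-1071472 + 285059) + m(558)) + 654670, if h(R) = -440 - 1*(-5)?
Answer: 934302554733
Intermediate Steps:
h(R) = -435 (h(R) = -440 + 5 = -435)
m(X) = 6*X (m(X) = (6*X)*1 = 6*X)
((h(-1163) - 1187620)*(-1071472 + 285059) + m(558)) + 654670 = ((-435 - 1187620)*(-1071472 + 285059) + 6*558) + 654670 = (-1188055*(-786413) + 3348) + 654670 = (934301896715 + 3348) + 654670 = 934301900063 + 654670 = 934302554733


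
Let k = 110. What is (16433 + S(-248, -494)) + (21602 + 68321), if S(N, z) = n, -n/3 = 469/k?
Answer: 11697753/110 ≈ 1.0634e+5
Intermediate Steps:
n = -1407/110 ≈ -12.791
S(N, z) = -1407/110
(16433 + S(-248, -494)) + (21602 + 68321) = (16433 - 1407/110) + (21602 + 68321) = 1806223/110 + 89923 = 11697753/110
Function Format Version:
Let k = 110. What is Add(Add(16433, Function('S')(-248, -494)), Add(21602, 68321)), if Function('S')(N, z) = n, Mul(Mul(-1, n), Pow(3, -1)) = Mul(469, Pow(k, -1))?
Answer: Rational(11697753, 110) ≈ 1.0634e+5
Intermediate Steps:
n = Rational(-1407, 110) (n = Mul(-3, Mul(469, Pow(110, -1))) = Mul(-3, Mul(469, Rational(1, 110))) = Mul(-3, Rational(469, 110)) = Rational(-1407, 110) ≈ -12.791)
Function('S')(N, z) = Rational(-1407, 110)
Add(Add(16433, Function('S')(-248, -494)), Add(21602, 68321)) = Add(Add(16433, Rational(-1407, 110)), Add(21602, 68321)) = Add(Rational(1806223, 110), 89923) = Rational(11697753, 110)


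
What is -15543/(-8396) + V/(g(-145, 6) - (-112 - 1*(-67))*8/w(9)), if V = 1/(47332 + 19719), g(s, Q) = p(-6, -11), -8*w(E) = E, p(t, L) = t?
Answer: 169874307761/91762511948 ≈ 1.8512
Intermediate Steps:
w(E) = -E/8
g(s, Q) = -6
V = 1/67051 ≈ 1.4914e-5
-15543/(-8396) + V/(g(-145, 6) - (-112 - 1*(-67))*8/w(9)) = -15543/(-8396) + 1/(67051*(-6 - (-112 - 1*(-67))*8/((-⅛*9)))) = -15543*(-1/8396) + 1/(67051*(-6 - (-112 + 67)*8/(-9/8))) = 15543/8396 + 1/(67051*(-6 - (-45)*8*(-8/9))) = 15543/8396 + 1/(67051*(-6 - (-45)*(-64)/9)) = 15543/8396 + 1/(67051*(-6 - 1*320)) = 15543/8396 + 1/(67051*(-6 - 320)) = 15543/8396 + (1/67051)/(-326) = 15543/8396 + (1/67051)*(-1/326) = 15543/8396 - 1/21858626 = 169874307761/91762511948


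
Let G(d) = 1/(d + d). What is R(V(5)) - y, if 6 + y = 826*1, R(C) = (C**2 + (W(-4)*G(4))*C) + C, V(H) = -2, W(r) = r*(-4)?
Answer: -822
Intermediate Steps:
G(d) = 1/(2*d)
W(r) = -4*r
R(C) = C**2 + 3*C (R(C) = (C**2 + ((-4*(-4))*((1/2)/4))*C) + C = (C**2 + (16*((1/2)*(1/4)))*C) + C = (C**2 + (16*(1/8))*C) + C = (C**2 + 2*C) + C = C**2 + 3*C)
y = 820 (y = -6 + 826*1 = -6 + 826 = 820)
R(V(5)) - y = -2*(3 - 2) - 1*820 = -2*1 - 820 = -2 - 820 = -822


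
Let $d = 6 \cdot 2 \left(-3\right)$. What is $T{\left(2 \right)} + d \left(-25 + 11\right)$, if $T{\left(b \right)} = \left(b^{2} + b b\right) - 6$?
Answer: $506$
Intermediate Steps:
$T{\left(b \right)} = -6 + 2 b^{2}$ ($T{\left(b \right)} = \left(b^{2} + b^{2}\right) - 6 = 2 b^{2} - 6 = -6 + 2 b^{2}$)
$d = -36$ ($d = 12 \left(-3\right) = -36$)
$T{\left(2 \right)} + d \left(-25 + 11\right) = \left(-6 + 2 \cdot 2^{2}\right) - 36 \left(-25 + 11\right) = \left(-6 + 2 \cdot 4\right) - -504 = \left(-6 + 8\right) + 504 = 2 + 504 = 506$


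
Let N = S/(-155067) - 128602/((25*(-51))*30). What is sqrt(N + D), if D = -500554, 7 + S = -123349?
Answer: I*sqrt(2174022121252325396965)/65903475 ≈ 707.5*I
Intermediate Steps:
S = -123356 (S = -7 - 123349 = -123356)
N = 4110048889/988552125 (N = -123356/(-155067) - 128602/((25*(-51))*30) = -123356*(-1/155067) - 128602/((-1275*30)) = 123356/155067 - 128602/(-38250) = 123356/155067 - 128602*(-1/38250) = 123356/155067 + 64301/19125 = 4110048889/988552125 ≈ 4.1576)
sqrt(N + D) = sqrt(4110048889/988552125 - 500554) = sqrt(-494819610328361/988552125) = I*sqrt(2174022121252325396965)/65903475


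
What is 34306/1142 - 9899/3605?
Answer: 56184236/2058455 ≈ 27.294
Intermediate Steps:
34306/1142 - 9899/3605 = 34306*(1/1142) - 9899*1/3605 = 17153/571 - 9899/3605 = 56184236/2058455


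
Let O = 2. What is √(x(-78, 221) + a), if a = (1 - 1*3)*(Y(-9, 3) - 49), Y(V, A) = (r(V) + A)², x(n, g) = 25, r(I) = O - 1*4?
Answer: 11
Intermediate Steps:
r(I) = -2 (r(I) = 2 - 1*4 = 2 - 4 = -2)
Y(V, A) = (-2 + A)²
a = 96 (a = (1 - 1*3)*((-2 + 3)² - 49) = (1 - 3)*(1² - 49) = -2*(1 - 49) = -2*(-48) = 96)
√(x(-78, 221) + a) = √(25 + 96) = √121 = 11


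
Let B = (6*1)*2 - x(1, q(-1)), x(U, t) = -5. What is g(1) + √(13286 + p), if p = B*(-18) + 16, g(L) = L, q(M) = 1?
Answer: 115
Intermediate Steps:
B = 17 (B = (6*1)*2 - 1*(-5) = 6*2 + 5 = 12 + 5 = 17)
p = -290 (p = 17*(-18) + 16 = -306 + 16 = -290)
g(1) + √(13286 + p) = 1 + √(13286 - 290) = 1 + √12996 = 1 + 114 = 115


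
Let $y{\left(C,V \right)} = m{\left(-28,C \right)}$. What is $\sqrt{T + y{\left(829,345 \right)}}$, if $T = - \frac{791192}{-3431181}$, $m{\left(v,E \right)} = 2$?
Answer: $\frac{\sqrt{26260729067274}}{3431181} \approx 1.4935$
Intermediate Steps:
$y{\left(C,V \right)} = 2$
$T = \frac{791192}{3431181}$ ($T = \left(-791192\right) \left(- \frac{1}{3431181}\right) = \frac{791192}{3431181} \approx 0.23059$)
$\sqrt{T + y{\left(829,345 \right)}} = \sqrt{\frac{791192}{3431181} + 2} = \sqrt{\frac{7653554}{3431181}} = \frac{\sqrt{26260729067274}}{3431181}$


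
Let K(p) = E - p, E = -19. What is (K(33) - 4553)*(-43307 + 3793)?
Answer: 181961970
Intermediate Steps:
K(p) = -19 - p
(K(33) - 4553)*(-43307 + 3793) = ((-19 - 1*33) - 4553)*(-43307 + 3793) = ((-19 - 33) - 4553)*(-39514) = (-52 - 4553)*(-39514) = -4605*(-39514) = 181961970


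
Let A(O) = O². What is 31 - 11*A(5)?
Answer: -244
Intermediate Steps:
31 - 11*A(5) = 31 - 11*5² = 31 - 11*25 = 31 - 275 = -244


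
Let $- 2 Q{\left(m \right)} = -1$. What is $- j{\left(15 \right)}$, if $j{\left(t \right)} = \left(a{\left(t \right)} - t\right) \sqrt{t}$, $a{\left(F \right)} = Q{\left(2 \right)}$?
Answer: $\frac{29 \sqrt{15}}{2} \approx 56.158$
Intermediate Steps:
$Q{\left(m \right)} = \frac{1}{2}$ ($Q{\left(m \right)} = \left(- \frac{1}{2}\right) \left(-1\right) = \frac{1}{2}$)
$a{\left(F \right)} = \frac{1}{2}$
$j{\left(t \right)} = \sqrt{t} \left(\frac{1}{2} - t\right)$ ($j{\left(t \right)} = \left(\frac{1}{2} - t\right) \sqrt{t} = \sqrt{t} \left(\frac{1}{2} - t\right)$)
$- j{\left(15 \right)} = - \sqrt{15} \left(\frac{1}{2} - 15\right) = - \frac{\sqrt{15} \left(-29\right)}{2} = - \frac{\left(-29\right) \sqrt{15}}{2} = \frac{29 \sqrt{15}}{2}$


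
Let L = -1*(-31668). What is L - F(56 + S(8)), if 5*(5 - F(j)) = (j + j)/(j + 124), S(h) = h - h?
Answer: 7124203/225 ≈ 31663.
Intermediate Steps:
S(h) = 0
F(j) = 5 - 2*j/(5*(124 + j)) (F(j) = 5 - (j + j)/(5*(j + 124)) = 5 - 2*j/(5*(124 + j)))
L = 31668
L - F(56 + S(8)) = 31668 - (3100 + 23*(56 + 0))/(5*(124 + (56 + 0))) = 31668 - (3100 + 23*56)/(5*(124 + 56)) = 31668 - (3100 + 1288)/(5*180) = 31668 - 4388/(5*180) = 31668 - 1*1097/225 = 31668 - 1097/225 = 7124203/225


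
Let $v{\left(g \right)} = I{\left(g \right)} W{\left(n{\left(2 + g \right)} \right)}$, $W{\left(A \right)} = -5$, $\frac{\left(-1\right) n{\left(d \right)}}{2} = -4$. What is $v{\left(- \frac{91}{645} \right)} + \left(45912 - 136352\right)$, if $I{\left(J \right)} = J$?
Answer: $- \frac{11666669}{129} \approx -90439.0$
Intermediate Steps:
$n{\left(d \right)} = 8$ ($n{\left(d \right)} = \left(-2\right) \left(-4\right) = 8$)
$v{\left(g \right)} = - 5 g$ ($v{\left(g \right)} = g \left(-5\right) = - 5 g$)
$v{\left(- \frac{91}{645} \right)} + \left(45912 - 136352\right) = - 5 \left(- \frac{91}{645}\right) + \left(45912 - 136352\right) = - 5 \left(\left(-91\right) \frac{1}{645}\right) - 90440 = \left(-5\right) \left(- \frac{91}{645}\right) - 90440 = \frac{91}{129} - 90440 = - \frac{11666669}{129}$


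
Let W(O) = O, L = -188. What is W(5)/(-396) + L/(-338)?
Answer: 36379/66924 ≈ 0.54359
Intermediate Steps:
W(5)/(-396) + L/(-338) = 5/(-396) - 188/(-338) = 5*(-1/396) - 188*(-1/338) = -5/396 + 94/169 = 36379/66924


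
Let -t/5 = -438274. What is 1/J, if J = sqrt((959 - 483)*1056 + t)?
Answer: sqrt(2694026)/2694026 ≈ 0.00060926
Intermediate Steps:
t = 2191370 (t = -5*(-438274) = 2191370)
J = sqrt(2694026) (J = sqrt((959 - 483)*1056 + 2191370) = sqrt(476*1056 + 2191370) = sqrt(502656 + 2191370) = sqrt(2694026) ≈ 1641.3)
1/J = 1/(sqrt(2694026)) = sqrt(2694026)/2694026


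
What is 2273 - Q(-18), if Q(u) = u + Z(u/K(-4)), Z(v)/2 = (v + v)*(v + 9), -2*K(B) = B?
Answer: 2291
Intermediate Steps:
K(B) = -B/2
Z(v) = 4*v*(9 + v) (Z(v) = 2*((v + v)*(v + 9)) = 2*((2*v)*(9 + v)) = 2*(2*v*(9 + v)) = 4*v*(9 + v))
Q(u) = u + 2*u*(9 + u/2) (Q(u) = u + 4*(u/((-½*(-4))))*(9 + u/((-½*(-4)))) = u + 4*(u/2)*(9 + u/2) = u + 2*u*(9 + u/2))
2273 - Q(-18) = 2273 - (-18)*(19 - 18) = 2273 - (-18) = 2273 - 1*(-18) = 2273 + 18 = 2291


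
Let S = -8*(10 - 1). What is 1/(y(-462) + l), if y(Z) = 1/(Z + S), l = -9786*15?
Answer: -534/78385861 ≈ -6.8125e-6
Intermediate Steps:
l = -146790
S = -72 (S = -8*9 = -72)
y(Z) = 1/(-72 + Z) (y(Z) = 1/(Z - 72) = 1/(-72 + Z))
1/(y(-462) + l) = 1/(1/(-72 - 462) - 146790) = 1/(1/(-534) - 146790) = 1/(-1/534 - 146790) = 1/(-78385861/534) = -534/78385861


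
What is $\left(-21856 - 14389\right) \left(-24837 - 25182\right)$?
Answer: $1812938655$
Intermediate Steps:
$\left(-21856 - 14389\right) \left(-24837 - 25182\right) = \left(-36245\right) \left(-50019\right) = 1812938655$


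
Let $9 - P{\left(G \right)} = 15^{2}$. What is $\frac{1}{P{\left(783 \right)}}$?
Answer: $- \frac{1}{216} \approx -0.0046296$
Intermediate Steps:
$P{\left(G \right)} = -216$ ($P{\left(G \right)} = 9 - 15^{2} = 9 - 225 = -216$)
$\frac{1}{P{\left(783 \right)}} = \frac{1}{-216} = - \frac{1}{216}$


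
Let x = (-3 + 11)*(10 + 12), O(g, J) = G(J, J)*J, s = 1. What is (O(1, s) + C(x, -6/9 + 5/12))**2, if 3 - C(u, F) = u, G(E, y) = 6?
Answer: 27889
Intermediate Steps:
O(g, J) = 6*J
x = 176 (x = 8*22 = 176)
C(u, F) = 3 - u
(O(1, s) + C(x, -6/9 + 5/12))**2 = (6*1 + (3 - 1*176))**2 = (6 + (3 - 176))**2 = (6 - 173)**2 = (-167)**2 = 27889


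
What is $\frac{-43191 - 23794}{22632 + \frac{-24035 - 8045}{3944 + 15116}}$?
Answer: $- \frac{63836705}{21566692} \approx -2.96$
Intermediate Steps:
$\frac{-43191 - 23794}{22632 + \frac{-24035 - 8045}{3944 + 15116}} = - \frac{66985}{22632 - \frac{32080}{19060}} = - \frac{66985}{22632 - \frac{1604}{953}} = - \frac{66985}{\frac{21566692}{953}} = \left(-66985\right) \frac{953}{21566692} = - \frac{63836705}{21566692}$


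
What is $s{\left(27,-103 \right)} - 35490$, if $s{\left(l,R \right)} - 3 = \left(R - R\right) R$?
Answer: $-35487$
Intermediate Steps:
$s{\left(l,R \right)} = 3$ ($s{\left(l,R \right)} = 3 + \left(R - R\right) R = 3 + 0 R = 3 + 0 = 3$)
$s{\left(27,-103 \right)} - 35490 = 3 - 35490 = -35487$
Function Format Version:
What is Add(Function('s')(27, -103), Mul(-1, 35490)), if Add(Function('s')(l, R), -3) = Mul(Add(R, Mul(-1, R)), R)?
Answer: -35487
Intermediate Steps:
Function('s')(l, R) = 3 (Function('s')(l, R) = Add(3, Mul(Add(R, Mul(-1, R)), R)) = Add(3, Mul(0, R)) = Add(3, 0) = 3)
Add(Function('s')(27, -103), Mul(-1, 35490)) = Add(3, Mul(-1, 35490)) = Add(3, -35490) = -35487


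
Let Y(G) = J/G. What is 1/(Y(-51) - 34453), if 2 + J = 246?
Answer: -51/1757347 ≈ -2.9021e-5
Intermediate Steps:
J = 244 (J = -2 + 246 = 244)
Y(G) = 244/G
1/(Y(-51) - 34453) = 1/(244/(-51) - 34453) = 1/(244*(-1/51) - 34453) = 1/(-244/51 - 34453) = 1/(-1757347/51) = -51/1757347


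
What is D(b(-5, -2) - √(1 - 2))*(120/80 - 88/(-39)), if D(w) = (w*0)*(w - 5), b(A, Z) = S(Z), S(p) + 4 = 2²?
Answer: 0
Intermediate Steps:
S(p) = 0 (S(p) = -4 + 2² = -4 + 4 = 0)
b(A, Z) = 0
D(w) = 0 (D(w) = 0*(-5 + w) = 0)
D(b(-5, -2) - √(1 - 2))*(120/80 - 88/(-39)) = 0*(120/80 - 88/(-39)) = 0*(120*(1/80) - 88*(-1/39)) = 0*(3/2 + 88/39) = 0*(293/78) = 0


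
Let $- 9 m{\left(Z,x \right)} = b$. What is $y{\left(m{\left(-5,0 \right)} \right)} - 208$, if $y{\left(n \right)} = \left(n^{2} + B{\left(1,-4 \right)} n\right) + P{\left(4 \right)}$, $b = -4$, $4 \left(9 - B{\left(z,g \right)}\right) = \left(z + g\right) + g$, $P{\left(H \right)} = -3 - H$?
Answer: $- \frac{17012}{81} \approx -210.02$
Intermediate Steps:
$B{\left(z,g \right)} = 9 - \frac{g}{2} - \frac{z}{4}$ ($B{\left(z,g \right)} = 9 - \frac{\left(z + g\right) + g}{4} = 9 - \frac{\left(g + z\right) + g}{4} = 9 - \frac{z + 2 g}{4} = 9 - \left(\frac{g}{2} + \frac{z}{4}\right) = 9 - \frac{g}{2} - \frac{z}{4}$)
$m{\left(Z,x \right)} = \frac{4}{9}$ ($m{\left(Z,x \right)} = \left(- \frac{1}{9}\right) \left(-4\right) = \frac{4}{9}$)
$y{\left(n \right)} = -7 + n^{2} + \frac{43 n}{4}$ ($y{\left(n \right)} = \left(n^{2} + \left(9 - -2 - \frac{1}{4}\right) n\right) - 7 = \left(n^{2} + \left(9 + 2 - \frac{1}{4}\right) n\right) - 7 = \left(n^{2} + \frac{43 n}{4}\right) - 7 = -7 + n^{2} + \frac{43 n}{4}$)
$y{\left(m{\left(-5,0 \right)} \right)} - 208 = \left(-7 + \left(\frac{4}{9}\right)^{2} + \frac{43}{4} \cdot \frac{4}{9}\right) - 208 = \left(-7 + \frac{16}{81} + \frac{43}{9}\right) - 208 = - \frac{164}{81} - 208 = - \frac{17012}{81}$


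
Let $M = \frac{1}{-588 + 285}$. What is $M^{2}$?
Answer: $\frac{1}{91809} \approx 1.0892 \cdot 10^{-5}$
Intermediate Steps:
$M = - \frac{1}{303}$ ($M = \frac{1}{-303} = - \frac{1}{303} \approx -0.0033003$)
$M^{2} = \left(- \frac{1}{303}\right)^{2} = \frac{1}{91809}$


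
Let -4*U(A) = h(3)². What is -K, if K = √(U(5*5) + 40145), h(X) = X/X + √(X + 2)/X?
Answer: -√(1445206 - 6*√5)/6 ≈ -200.36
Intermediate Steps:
h(X) = 1 + √(2 + X)/X
U(A) = -(1 + √5/3)²/4 (U(A) = -(3 + √(2 + 3))²/9/4 = -(3 + √5)²/9/4 = -(1 + √5/3)²/4)
K = √(40145 - (3 + √5)²/36) (K = √(-(3 + √5)²/36 + 40145) = √(40145 - (3 + √5)²/36) ≈ 200.36)
-K = -√(1445206 - 6*√5)/6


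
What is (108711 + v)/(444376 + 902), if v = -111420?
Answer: -903/148426 ≈ -0.0060838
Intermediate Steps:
(108711 + v)/(444376 + 902) = (108711 - 111420)/(444376 + 902) = -2709/445278 = -2709*1/445278 = -903/148426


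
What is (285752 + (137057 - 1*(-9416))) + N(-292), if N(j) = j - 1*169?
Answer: 431764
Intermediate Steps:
N(j) = -169 + j (N(j) = j - 169 = -169 + j)
(285752 + (137057 - 1*(-9416))) + N(-292) = (285752 + (137057 - 1*(-9416))) + (-169 - 292) = (285752 + (137057 + 9416)) - 461 = (285752 + 146473) - 461 = 432225 - 461 = 431764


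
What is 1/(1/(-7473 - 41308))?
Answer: -48781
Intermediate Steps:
1/(1/(-7473 - 41308)) = 1/(1/(-48781)) = 1/(-1/48781) = -48781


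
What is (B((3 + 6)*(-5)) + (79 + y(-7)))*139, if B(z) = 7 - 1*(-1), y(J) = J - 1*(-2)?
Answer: 11398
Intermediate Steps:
y(J) = 2 + J (y(J) = J + 2 = 2 + J)
B(z) = 8 (B(z) = 7 + 1 = 8)
(B((3 + 6)*(-5)) + (79 + y(-7)))*139 = (8 + (79 + (2 - 7)))*139 = (8 + (79 - 5))*139 = (8 + 74)*139 = 82*139 = 11398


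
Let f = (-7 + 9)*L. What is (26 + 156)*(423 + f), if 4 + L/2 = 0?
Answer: 74074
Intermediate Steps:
L = -8 (L = -8 + 2*0 = -8 + 0 = -8)
f = -16 (f = (-7 + 9)*(-8) = 2*(-8) = -16)
(26 + 156)*(423 + f) = (26 + 156)*(423 - 16) = 182*407 = 74074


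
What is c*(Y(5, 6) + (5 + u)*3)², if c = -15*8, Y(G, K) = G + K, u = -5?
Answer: -14520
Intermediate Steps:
c = -120
c*(Y(5, 6) + (5 + u)*3)² = -120*((5 + 6) + (5 - 5)*3)² = -120*(11 + 0*3)² = -120*(11 + 0)² = -120*11² = -120*121 = -14520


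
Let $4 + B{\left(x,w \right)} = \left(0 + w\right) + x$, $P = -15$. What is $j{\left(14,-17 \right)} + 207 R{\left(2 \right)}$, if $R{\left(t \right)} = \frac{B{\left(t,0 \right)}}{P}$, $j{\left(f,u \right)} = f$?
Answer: $\frac{208}{5} \approx 41.6$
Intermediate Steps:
$B{\left(x,w \right)} = -4 + w + x$ ($B{\left(x,w \right)} = -4 + \left(\left(0 + w\right) + x\right) = -4 + \left(w + x\right) = -4 + w + x$)
$R{\left(t \right)} = \frac{4}{15} - \frac{t}{15}$ ($R{\left(t \right)} = \frac{-4 + 0 + t}{-15} = \left(-4 + t\right) \left(- \frac{1}{15}\right) = \frac{4}{15} - \frac{t}{15}$)
$j{\left(14,-17 \right)} + 207 R{\left(2 \right)} = 14 + 207 \left(\frac{4}{15} - \frac{2}{15}\right) = 14 + 207 \cdot \frac{2}{15} = 14 + \frac{138}{5} = \frac{208}{5}$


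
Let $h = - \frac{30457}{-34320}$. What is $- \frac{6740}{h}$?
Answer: $- \frac{231316800}{30457} \approx -7594.9$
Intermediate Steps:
$h = \frac{30457}{34320}$ ($h = \left(-30457\right) \left(- \frac{1}{34320}\right) = \frac{30457}{34320} \approx 0.88744$)
$- \frac{6740}{h} = - \frac{6740}{\frac{30457}{34320}} = \left(-6740\right) \frac{34320}{30457} = - \frac{231316800}{30457}$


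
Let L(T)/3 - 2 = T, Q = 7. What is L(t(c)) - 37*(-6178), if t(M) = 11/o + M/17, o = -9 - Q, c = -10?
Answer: 62175983/272 ≈ 2.2859e+5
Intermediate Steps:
o = -16 (o = -9 - 1*7 = -9 - 7 = -16)
t(M) = -11/16 + M/17 (t(M) = 11/(-16) + M/17 = 11*(-1/16) + M*(1/17) = -11/16 + M/17)
L(T) = 6 + 3*T
L(t(c)) - 37*(-6178) = (6 + 3*(-11/16 + (1/17)*(-10))) - 37*(-6178) = (6 + 3*(-11/16 - 10/17)) + 228586 = (6 + 3*(-347/272)) + 228586 = (6 - 1041/272) + 228586 = 591/272 + 228586 = 62175983/272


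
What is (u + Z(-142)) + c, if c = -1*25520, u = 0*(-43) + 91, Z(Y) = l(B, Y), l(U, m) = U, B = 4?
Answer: -25425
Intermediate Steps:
Z(Y) = 4
u = 91 (u = 0 + 91 = 91)
c = -25520
(u + Z(-142)) + c = (91 + 4) - 25520 = 95 - 25520 = -25425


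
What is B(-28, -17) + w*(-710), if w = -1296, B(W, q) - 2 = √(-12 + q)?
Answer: 920162 + I*√29 ≈ 9.2016e+5 + 5.3852*I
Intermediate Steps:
B(W, q) = 2 + √(-12 + q)
B(-28, -17) + w*(-710) = (2 + √(-12 - 17)) - 1296*(-710) = (2 + √(-29)) + 920160 = (2 + I*√29) + 920160 = 920162 + I*√29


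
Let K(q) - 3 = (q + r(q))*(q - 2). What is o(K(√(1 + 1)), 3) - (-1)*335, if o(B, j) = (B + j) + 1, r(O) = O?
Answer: 346 - 4*√2 ≈ 340.34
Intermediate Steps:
K(q) = 3 + 2*q*(-2 + q) (K(q) = 3 + (q + q)*(q - 2) = 3 + (2*q)*(-2 + q) = 3 + 2*q*(-2 + q))
o(B, j) = 1 + B + j
o(K(√(1 + 1)), 3) - (-1)*335 = (1 + (3 - 4*√(1 + 1) + 2*(√(1 + 1))²) + 3) - (-1)*335 = (1 + (3 - 4*√2 + 2*(√2)²) + 3) - 1*(-335) = (1 + (3 - 4*√2 + 2*2) + 3) + 335 = (1 + (3 - 4*√2 + 4) + 3) + 335 = (1 + (7 - 4*√2) + 3) + 335 = (11 - 4*√2) + 335 = 346 - 4*√2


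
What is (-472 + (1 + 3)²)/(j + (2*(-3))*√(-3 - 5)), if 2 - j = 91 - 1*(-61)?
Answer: 1900/633 - 152*I*√2/633 ≈ 3.0016 - 0.33959*I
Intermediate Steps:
j = -150 (j = 2 - (91 - 1*(-61)) = 2 - (91 + 61) = 2 - 1*152 = 2 - 152 = -150)
(-472 + (1 + 3)²)/(j + (2*(-3))*√(-3 - 5)) = (-472 + (1 + 3)²)/(-150 + (2*(-3))*√(-3 - 5)) = (-472 + 4²)/(-150 - 12*I*√2) = (-472 + 16)/(-150 - 12*I*√2) = -456/(-150 - 12*I*√2)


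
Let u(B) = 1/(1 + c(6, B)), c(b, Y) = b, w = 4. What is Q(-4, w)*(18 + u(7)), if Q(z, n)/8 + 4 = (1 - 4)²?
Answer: 5080/7 ≈ 725.71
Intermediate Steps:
Q(z, n) = 40 (Q(z, n) = -32 + 8*(1 - 4)² = -32 + 8*(-3)² = -32 + 8*9 = -32 + 72 = 40)
u(B) = ⅐ (u(B) = 1/(1 + 6) = 1/7 = ⅐)
Q(-4, w)*(18 + u(7)) = 40*(18 + ⅐) = 40*(127/7) = 5080/7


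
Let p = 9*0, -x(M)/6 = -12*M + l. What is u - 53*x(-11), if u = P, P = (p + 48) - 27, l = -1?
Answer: 41679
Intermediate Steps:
x(M) = 6 + 72*M (x(M) = -6*(-12*M - 1) = -6*(-1 - 12*M) = 6 + 72*M)
p = 0
P = 21 (P = (0 + 48) - 27 = 48 - 27 = 21)
u = 21
u - 53*x(-11) = 21 - 53*(6 + 72*(-11)) = 21 - 53*(6 - 792) = 21 - 53*(-786) = 21 + 41658 = 41679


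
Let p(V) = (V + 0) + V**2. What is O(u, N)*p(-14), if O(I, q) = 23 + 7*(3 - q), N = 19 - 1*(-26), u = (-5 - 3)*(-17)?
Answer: -49322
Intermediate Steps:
u = 136 (u = -8*(-17) = 136)
N = 45 (N = 19 + 26 = 45)
O(I, q) = 44 - 7*q (O(I, q) = 23 + (21 - 7*q) = 44 - 7*q)
p(V) = V + V**2
O(u, N)*p(-14) = (44 - 7*45)*(-14*(1 - 14)) = (44 - 315)*(-14*(-13)) = -271*182 = -49322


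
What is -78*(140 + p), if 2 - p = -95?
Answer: -18486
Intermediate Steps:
p = 97 (p = 2 - 1*(-95) = 2 + 95 = 97)
-78*(140 + p) = -78*(140 + 97) = -78*237 = -18486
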